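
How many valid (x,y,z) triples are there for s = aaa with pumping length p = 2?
3

For s = 'aaa' with pumping length p = 2:

Constraints: |xy| ≤ 2, |y| > 0

Valid decompositions (|xy| ≤ p, |y| ≥ 1):
  • x='', y='a', z='aa'
  • x='a', y='a', z='a'
  • x='', y='aa', z='a'

Total count: 3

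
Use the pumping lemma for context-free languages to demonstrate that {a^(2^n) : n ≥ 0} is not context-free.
Assume for contradiction that L is context-free, and let p ≥ 1 be the pumping length given by the pumping lemma for CFLs.
Choose s = a^(2^p). Then s ∈ L and |s| = 2^p ≥ p.
By the CFL pumping lemma, s = uvxyz for some u, v, x, y, z with |vxy| ≤ p, |vy| ≥ 1, and uv^i xy^i z ∈ L for every i ≥ 0.
All symbols are a's, so only lengths matter: let k = |vy|, with 1 ≤ k ≤ |vxy| ≤ p < 2^p.

Take i = 2: |uv²xy²z| = 2^p + k, and 2^p < 2^p + k < 2^p + 2^p = 2^(p+1).
So the length lies strictly between consecutive powers of two and is not a power of 2; uv²xy²z ∉ L.

This contradicts the CFL pumping lemma, which requires uv^i xy^i z ∈ L for all i ≥ 0.
Hence L = {a^(2^n) : n ≥ 0} is not context-free. ∎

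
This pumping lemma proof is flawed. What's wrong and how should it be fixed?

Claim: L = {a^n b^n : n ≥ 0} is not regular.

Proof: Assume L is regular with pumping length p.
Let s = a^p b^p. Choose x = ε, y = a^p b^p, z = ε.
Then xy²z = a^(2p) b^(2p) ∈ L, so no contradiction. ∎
Error: The decomposition violates |xy| ≤ p. With y = a^p b^p, |xy| = |y| = 2p > p. (The proof also miscomputes xy²z, which would be a^p b^p a^p b^p rather than a^(2p) b^(2p), and it wrongly treats one harmless decomposition as settling the matter — the prover does not get to choose the decomposition.)

Correction: The pumping lemma requires |xy| ≤ p, and the argument must handle every decomposition satisfying |xy| ≤ p, |y| ≥ 1. Since s starts with p a's, any such y consists only of a's, say y = a^k with k ≥ 1. Then xy²z = a^(p+k) b^p has unequal numbers of a's and b's, so xy²z ∉ L — the required contradiction.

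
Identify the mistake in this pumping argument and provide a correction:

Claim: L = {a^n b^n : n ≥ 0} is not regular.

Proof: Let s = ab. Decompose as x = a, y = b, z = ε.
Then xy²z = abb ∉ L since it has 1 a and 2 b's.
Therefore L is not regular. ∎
Error: The string s = ab might be shorter than the pumping length p.

Correction: Choose s = a^p b^p to ensure |s| ≥ p. Also, the decomposition is wrong: with |xy| ≤ p, y cannot include b's when s starts with p a's.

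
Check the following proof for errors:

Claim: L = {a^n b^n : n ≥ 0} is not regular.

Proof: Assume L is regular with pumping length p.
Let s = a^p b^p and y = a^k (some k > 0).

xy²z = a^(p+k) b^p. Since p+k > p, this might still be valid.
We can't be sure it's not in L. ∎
The proof is INCORRECT.

Error: The conclusion is wrong.
xy²z = a^(p+k) b^p is definitely NOT in L because the number of a's (p+k) ≠ number of b's (p).
The proof incorrectly doubts what is actually a valid contradiction.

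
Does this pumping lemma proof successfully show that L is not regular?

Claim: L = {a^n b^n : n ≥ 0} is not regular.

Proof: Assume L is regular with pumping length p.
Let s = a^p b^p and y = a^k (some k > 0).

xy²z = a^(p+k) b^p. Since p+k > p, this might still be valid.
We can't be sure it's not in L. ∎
The proof is INCORRECT.

Error: The conclusion is wrong.
xy²z = a^(p+k) b^p is definitely NOT in L because the number of a's (p+k) ≠ number of b's (p).
The proof incorrectly doubts what is actually a valid contradiction.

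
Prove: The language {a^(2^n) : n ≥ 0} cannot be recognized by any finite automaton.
Assume for contradiction that L is regular, and let p ≥ 1 be the pumping length given by the pumping lemma.
Choose s = a^(2^p). Then s ∈ L and |s| = 2^p ≥ p.
By the pumping lemma, s = xyz for some x, y, z with |xy| ≤ p, |y| ≥ 1, and xy^i z ∈ L for every i ≥ 0.
Here y = a^k for some k with 1 ≤ k ≤ |xy| ≤ p, and p < 2^p.

Take i = 2: |xy²z| = 2^p + k.
Now 2^p < 2^p + k ≤ 2^p + p < 2^p + 2^p = 2^(p+1).
So |xy²z| lies strictly between the consecutive powers of two 2^p and 2^(p+1), hence is not a power of 2, and xy²z ∉ L.

This contradicts the pumping lemma, which requires xy^i z ∈ L for all i ≥ 0.
Hence L = {a^(2^n) : n ≥ 0} is not regular. ∎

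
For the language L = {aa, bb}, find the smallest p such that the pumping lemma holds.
p = 3

For a finite language L, the pumping lemma holds vacuously if p > max|s| for s ∈ L.

The longest string in L = {aa, bb} has length 2.
If p = 3, then no string s ∈ L has |s| ≥ p, so the condition is vacuously true.

The minimum pumping length is p = 3.

Why no smaller p works: for any p ≤ 2, the longest string s ∈ L has |s| = 2 ≥ p, so it would
have to be pumpable; but pumping up (i = 2, 3, ...) produces ever longer strings, which cannot all lie in the
finite language L. So the pumping property fails for every p ≤ 2.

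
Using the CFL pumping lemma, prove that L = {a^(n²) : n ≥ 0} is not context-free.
Assume for contradiction that L is context-free, and let p ≥ 1 be the pumping length given by the pumping lemma for CFLs.
Choose s = a^(p²). Then s ∈ L and |s| = p² ≥ p.
By the CFL pumping lemma, s = uvxyz for some u, v, x, y, z with |vxy| ≤ p, |vy| ≥ 1, and uv^i xy^i z ∈ L for every i ≥ 0.
All symbols are a's, so only lengths matter: let k = |vy|, with 1 ≤ k ≤ |vxy| ≤ p.

Take i = 2: |uv²xy²z| = p² + k, and p² < p² + k ≤ p² + p < (p + 1)².
So the length lies strictly between consecutive squares and is not a perfect square; uv²xy²z ∉ L.

This contradicts the CFL pumping lemma, which requires uv^i xy^i z ∈ L for all i ≥ 0.
Hence L = {a^(n²) : n ≥ 0} is not context-free. ∎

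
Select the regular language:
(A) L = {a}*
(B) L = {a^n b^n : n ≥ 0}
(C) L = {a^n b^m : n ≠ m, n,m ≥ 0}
(A) {a}*

(A) L = {a}* is regular.

This can be recognized by a finite automaton (DFA/NFA).
Regular expressions like {a}* define regular languages.

The other choices are not regular:
- {a^n b^n : n ≥ 0}: After pumping, the number of a's and b's become unequal
- {a^n b^m : n ≠ m, n,m ≥ 0}: After pumping a's, we can make n = m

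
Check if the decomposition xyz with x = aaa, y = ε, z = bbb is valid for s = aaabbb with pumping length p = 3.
Violated: |y| > 0

The decomposition x = aaa, y = ε, z = bbb for s = aaabbb with p = 3
violates the constraint: |y| > 0

|y| = 0, but the pumping lemma requires |y| > 0 (y must be non-empty).

Pumping lemma constraints:
1. xyz = s (decomposition is valid)
2. |xy| ≤ p
3. |y| > 0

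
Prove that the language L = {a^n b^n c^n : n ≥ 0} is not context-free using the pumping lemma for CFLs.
Assume for contradiction that L is context-free, and let p ≥ 1 be the pumping length given by the pumping lemma for CFLs.
Choose s = a^p b^p c^p. Then s ∈ L and |s| = 3p ≥ p.
By the CFL pumping lemma, s = uvxyz for some u, v, x, y, z with |vxy| ≤ p, |vy| ≥ 1, and uv^i xy^i z ∈ L for every i ≥ 0.

Because |vxy| ≤ p, the window vxy cannot contain both an a and a c: any substring of s containing both must include the entire block b^p plus at least one a and one c, so it has length ≥ p + 2 > p.
Hence at least one of the letters a, c does not occur in vy at all.

Take i = 0: the string uxz is obtained from s by deleting |vy| ≥ 1 symbols, so |uxz| = 3p − |vy| < 3p.
But the letter (a or c) that does not occur in vy still occurs exactly p times in uxz. Every string of L with exactly p copies of some letter is a^p b^p c^p, of length 3p. Since |uxz| < 3p, uxz ∉ L.

This contradicts the CFL pumping lemma, which requires uv^i xy^i z ∈ L for all i ≥ 0.
Hence L = {a^n b^n c^n : n ≥ 0} is not context-free. ∎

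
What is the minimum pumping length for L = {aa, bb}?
p = 3

For a finite language L, the pumping lemma holds vacuously if p > max|s| for s ∈ L.

The longest string in L = {aa, bb} has length 2.
If p = 3, then no string s ∈ L has |s| ≥ p, so the condition is vacuously true.

The minimum pumping length is p = 3.

Why no smaller p works: for any p ≤ 2, the longest string s ∈ L has |s| = 2 ≥ p, so it would
have to be pumpable; but pumping up (i = 2, 3, ...) produces ever longer strings, which cannot all lie in the
finite language L. So the pumping property fails for every p ≤ 2.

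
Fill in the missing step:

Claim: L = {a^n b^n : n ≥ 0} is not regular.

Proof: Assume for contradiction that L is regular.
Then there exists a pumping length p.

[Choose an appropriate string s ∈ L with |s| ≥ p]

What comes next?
s = a^p b^p

This string is in L (has equal a's and b's) and has length 2p ≥ p.
Any decomposition xyz with |xy| ≤ p means y consists only of a's,
so pumping will unbalance the counts.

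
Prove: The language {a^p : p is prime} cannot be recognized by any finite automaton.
Assume for contradiction that L is regular, and let p ≥ 1 be the pumping length given by the pumping lemma.
Choose a prime q with q ≥ p (one exists because there are infinitely many primes) and let s = a^q. Then s ∈ L and |s| = q ≥ p.
By the pumping lemma, s = xyz for some x, y, z with |xy| ≤ p, |y| ≥ 1, and xy^i z ∈ L for every i ≥ 0.
Here y = a^k for some k with 1 ≤ k ≤ p, and xy^i z = a^(q + (i − 1)k) for every i ≥ 0.

Take i = q + 1: |xy^(q+1) z| = q + qk = q(k + 1).
Both factors satisfy q ≥ 2 and k + 1 ≥ 2, so q(k + 1) is composite, and xy^(q+1) z ∉ L.

This contradicts the pumping lemma, which requires xy^i z ∈ L for all i ≥ 0.
Hence L = {a^p : p is prime} is not regular. ∎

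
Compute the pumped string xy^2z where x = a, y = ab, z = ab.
aababab

Given x = 'a', y = 'ab', z = 'ab' and i = 2:

xy^2z = x + y·y·...·y (2 times) + z
       = 'a' + 'ab'^2 + 'ab'
       = 'a' + 'abab' + 'ab'
       = 'aababab'

The pumped string is 'aababab' with length 7.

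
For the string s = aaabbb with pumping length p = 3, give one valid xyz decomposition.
x = '', y = 'aaa', z = 'bbb'

For s = aaabbb and p = 3, one valid decomposition is:
- x = '' (length 0)
- y = 'aaa' (length 3)
- z = 'bbb' (length 3)

Verification:
- xyz = '' + 'aaa' + 'bbb' = aaabbb ✓
- |xy| = 3 ≤ 3 ✓
- |y| = 3 > 0 ✓

All pumping lemma constraints are satisfied.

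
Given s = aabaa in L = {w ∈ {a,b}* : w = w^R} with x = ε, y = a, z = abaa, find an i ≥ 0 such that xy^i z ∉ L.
i = 2

xy²z = ε · aa · abaa = aaabaa; aaabaa reversed is aabaaa ≠ aaabaa, so it is not a palindrome and is not in L.
(Other choices also work, e.g. i = 0, 3; only i = 1 is guaranteed to stay in L since xy¹z = s.)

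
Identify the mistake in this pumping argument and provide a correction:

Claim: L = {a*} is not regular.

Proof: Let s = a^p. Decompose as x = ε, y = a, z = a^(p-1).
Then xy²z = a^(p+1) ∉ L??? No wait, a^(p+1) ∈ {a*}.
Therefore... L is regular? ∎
Error: The proof attempts to show a*  is not regular, but a* IS regular!

Correction: a* is a regular language (recognized by a simple DFA with one accepting state and self-loop on 'a'). The pumping lemma can only prove non-regularity, not regularity. For regular languages, pumping always works.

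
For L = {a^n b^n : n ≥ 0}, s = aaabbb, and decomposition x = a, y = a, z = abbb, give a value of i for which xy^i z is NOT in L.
i = 0

xy⁰z = a · ε · abbb = aabbb; aabbb has 2 a's and 3 b's; 2 ≠ 3, so it is not in L.
(Other choices also work, e.g. i = 2, 3; only i = 1 is guaranteed to stay in L since xy¹z = s.)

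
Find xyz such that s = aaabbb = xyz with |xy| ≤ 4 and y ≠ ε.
x = 'a', y = 'aa', z = 'bbb'

For s = aaabbb and p = 4, one valid decomposition is:
- x = 'a' (length 1)
- y = 'aa' (length 2)
- z = 'bbb' (length 3)

Verification:
- xyz = 'a' + 'aa' + 'bbb' = aaabbb ✓
- |xy| = 3 ≤ 4 ✓
- |y| = 2 > 0 ✓

All pumping lemma constraints are satisfied.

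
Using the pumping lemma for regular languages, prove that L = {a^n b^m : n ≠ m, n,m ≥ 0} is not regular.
Assume for contradiction that L is regular, and let p ≥ 1 be the pumping length given by the pumping lemma.
Choose s = a^p b^(p + p!). Then s ∈ L because p ≠ p + p! (as p! ≥ 1), and |s| ≥ p.
By the pumping lemma, s = xyz for some x, y, z with |xy| ≤ p, |y| ≥ 1, and xy^i z ∈ L for every i ≥ 0.
Since |xy| ≤ p and the first p symbols of s are all a's, y = a^k for some k with 1 ≤ k ≤ p.
For every i ≥ 0, xy^i z = a^(p + (i − 1)k) b^(p + p!).

Because 1 ≤ k ≤ p, k divides p!. Let t = p!/k (a positive integer) and take i = t + 1.
Then the number of a's is p + tk = p + p!, which equals the number of b's.
So xy^(t+1) z = a^(p + p!) b^(p + p!) has equally many a's and b's and is NOT in L.

This contradicts the pumping lemma, which requires xy^i z ∈ L for all i ≥ 0.
Hence L = {a^n b^m : n ≠ m, n,m ≥ 0} is not regular. ∎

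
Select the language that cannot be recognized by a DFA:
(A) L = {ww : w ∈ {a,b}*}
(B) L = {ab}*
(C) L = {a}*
(A) {ww : w ∈ {a,b}*}

(A) L = {ww : w ∈ {a,b}*} is NOT regular.

The pumping lemma can be used to prove this:
After pumping, the two halves no longer match

The other languages are regular because they can be recognized by finite automata.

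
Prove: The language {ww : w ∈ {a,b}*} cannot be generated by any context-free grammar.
Assume for contradiction that L is context-free, and let p ≥ 1 be the pumping length given by the pumping lemma for CFLs.
Choose s = a^p b^p a^p b^p. Then s ∈ L (take w = a^p b^p) and |s| = 4p ≥ p.
By the CFL pumping lemma, s = uvxyz for some u, v, x, y, z with |vxy| ≤ p, |vy| ≥ 1, and uv^i xy^i z ∈ L for every i ≥ 0.

Write s as four blocks A₁ B₁ A₂ B₂ with A₁ = A₂ = a^p and B₁ = B₂ = b^p. Since |vxy| ≤ p, the window vxy lies inside at most two adjacent blocks. Take i = 0 and let t = uxz, so |t| = 4p − |vy| with 1 ≤ |vy| ≤ p. If |t| is odd, t ∉ L immediately, so assume |vy| is even (hence |vy| ≥ 2) and |t|/2 = 2p − |vy|/2, which satisfies p ≤ |t|/2 ≤ 2p − 1.

Case 1 (vxy inside A₁B₁): t = a^(p−j) b^(p−l) a^p b^p with j + l = |vy|. The second half of t has length < 2p, so it is a suffix of the trailing a^p b^p and ends in b; the first half is a^(p−j) b^(p−l) a^((j+l)/2), which ends in a because (j+l)/2 ≥ 1. The halves differ, so t ∉ L.

Case 2 (vxy inside B₁A₂, straddling the middle): t = a^p b^(p−j) a^(p−l) b^p with j + l = |vy|. If t = ww, then w is a prefix of t of length ≥ p, so w begins with a^p; and w is a suffix of t of length ≥ p, so w ends with b^p. That forces |w| ≥ 2p, contradicting |w| = |t|/2 ≤ 2p − 1. So t ∉ L.

Case 3 (vxy inside A₂B₂): t = a^p b^p a^(p−j) b^(p−l) with j + l = |vy|. The first half of t is a prefix of a^p b^p, so it begins with a; the second half is b^((j+l)/2) a^(p−j) b^(p−l), which begins with b. The halves differ, so t ∉ L.

In every case uv⁰xy⁰z = uxz ∉ L.

This contradicts the CFL pumping lemma, which requires uv^i xy^i z ∈ L for all i ≥ 0.
Hence L = {ww : w ∈ {a,b}*} is not context-free. ∎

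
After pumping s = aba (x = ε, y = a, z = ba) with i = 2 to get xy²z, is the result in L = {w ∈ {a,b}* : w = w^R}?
No

xy²z = ε · aa · ba = aaba.
aaba reversed is abaa ≠ aaba, so it is not a palindrome and is not in L.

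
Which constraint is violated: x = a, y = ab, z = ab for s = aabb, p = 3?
Violated: xyz = s

The decomposition x = a, y = ab, z = ab for s = aabb with p = 3
violates the constraint: xyz = s

xyz = 'a' + 'ab' + 'ab' = 'aabab' ≠ 'aabb' = s. The decomposition doesn't reconstruct s.

Pumping lemma constraints:
1. xyz = s (decomposition is valid)
2. |xy| ≤ p
3. |y| > 0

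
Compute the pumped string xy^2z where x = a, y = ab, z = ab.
aababab

Given x = 'a', y = 'ab', z = 'ab' and i = 2:

xy^2z = x + y·y·...·y (2 times) + z
       = 'a' + 'ab'^2 + 'ab'
       = 'a' + 'abab' + 'ab'
       = 'aababab'

The pumped string is 'aababab' with length 7.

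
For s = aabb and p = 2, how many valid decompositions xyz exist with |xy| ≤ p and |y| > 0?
3

For s = 'aabb' with pumping length p = 2:

Constraints: |xy| ≤ 2, |y| > 0

Valid decompositions (|xy| ≤ p, |y| ≥ 1):
  • x='', y='a', z='abb'
  • x='a', y='a', z='bb'
  • x='', y='aa', z='bb'

Total count: 3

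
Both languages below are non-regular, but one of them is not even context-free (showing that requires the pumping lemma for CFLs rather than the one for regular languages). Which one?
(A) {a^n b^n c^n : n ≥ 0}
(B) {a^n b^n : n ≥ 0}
(A) {a^n b^n c^n : n ≥ 0}

(A) {a^n b^n c^n : n ≥ 0} requires the CFL pumping lemma.

- {a^n b^n : n ≥ 0} is context-free (but not regular)
  • Can be shown non-regular with the regular pumping lemma
  • After pumping, the number of a's and b's become unequal

- {a^n b^n c^n : n ≥ 0} is NOT context-free
  • Requires the CFL pumping lemma to prove
  • Cannot maintain three equal counts simultaneously

The CFL pumping lemma is "stronger" in that it can prove non-membership
in the larger class of context-free languages.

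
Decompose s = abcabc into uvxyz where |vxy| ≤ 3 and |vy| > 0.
u='ab', v='c', x='a', y='b', z='c'

For s = abcabc with pumping length p = 3:

One valid decomposition:
- u = 'ab'
- v = 'c'
- x = 'a'
- y = 'b'
- z = 'c'

Verification:
- uvxyz = 'ab' + 'c' + 'a' + 'b' + 'c' = abcabc ✓
- |vxy| = |'cab'| = 3 ≤ 3 ✓
- |vy| = |'cb'| = 2 > 0 ✓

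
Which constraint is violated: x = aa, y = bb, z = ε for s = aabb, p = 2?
Violated: |xy| ≤ p

The decomposition x = aa, y = bb, z = ε for s = aabb with p = 2
violates the constraint: |xy| ≤ p

|xy| = |aabb| = 4 > 2 = p. The decomposition puts too many characters in xy.

Pumping lemma constraints:
1. xyz = s (decomposition is valid)
2. |xy| ≤ p
3. |y| > 0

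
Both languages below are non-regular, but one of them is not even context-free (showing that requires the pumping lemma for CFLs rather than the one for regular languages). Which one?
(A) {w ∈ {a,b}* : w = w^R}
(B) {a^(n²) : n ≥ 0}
(B) {a^(n²) : n ≥ 0}

(B) {a^(n²) : n ≥ 0} requires the CFL pumping lemma.

- {w ∈ {a,b}* : w = w^R} is context-free (but not regular)
  • Can be shown non-regular with the regular pumping lemma
  • After pumping, the string is no longer symmetric

- {a^(n²) : n ≥ 0} is NOT context-free
  • Requires the CFL pumping lemma to prove
  • Gaps between squares grow unboundedly

The CFL pumping lemma is "stronger" in that it can prove non-membership
in the larger class of context-free languages.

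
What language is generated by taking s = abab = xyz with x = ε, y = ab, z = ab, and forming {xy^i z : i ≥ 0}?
{xy^i z : i ≥ 0} = {(ab)^(i+1) : i ≥ 0} = {ab, abab, ababab, ...}

With x = ε, y = ab, z = ab: Pumping 'ab' gives strings of alternating a's and b's.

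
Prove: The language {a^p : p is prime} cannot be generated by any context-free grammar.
Assume for contradiction that L is context-free, and let p ≥ 1 be the pumping length given by the pumping lemma for CFLs.
Choose a prime q with q ≥ p and let s = a^q. Then s ∈ L and |s| = q ≥ p.
By the CFL pumping lemma, s = uvxyz for some u, v, x, y, z with |vxy| ≤ p, |vy| ≥ 1, and uv^i xy^i z ∈ L for every i ≥ 0.
All symbols are a's, so only lengths matter: let k = |vy|, with 1 ≤ k ≤ p. Then |uv^i xy^i z| = q + (i − 1)k.

Take i = q + 1: the length is q + qk = q(k + 1).
Both factors satisfy q ≥ 2 and k + 1 ≥ 2, so q(k + 1) is composite and uv^(q+1) xy^(q+1) z ∉ L.

This contradicts the CFL pumping lemma, which requires uv^i xy^i z ∈ L for all i ≥ 0.
Hence L = {a^p : p is prime} is not context-free. ∎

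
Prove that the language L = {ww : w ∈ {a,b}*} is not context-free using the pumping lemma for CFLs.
Assume for contradiction that L is context-free, and let p ≥ 1 be the pumping length given by the pumping lemma for CFLs.
Choose s = a^p b^p a^p b^p. Then s ∈ L (take w = a^p b^p) and |s| = 4p ≥ p.
By the CFL pumping lemma, s = uvxyz for some u, v, x, y, z with |vxy| ≤ p, |vy| ≥ 1, and uv^i xy^i z ∈ L for every i ≥ 0.

Write s as four blocks A₁ B₁ A₂ B₂ with A₁ = A₂ = a^p and B₁ = B₂ = b^p. Since |vxy| ≤ p, the window vxy lies inside at most two adjacent blocks. Take i = 0 and let t = uxz, so |t| = 4p − |vy| with 1 ≤ |vy| ≤ p. If |t| is odd, t ∉ L immediately, so assume |vy| is even (hence |vy| ≥ 2) and |t|/2 = 2p − |vy|/2, which satisfies p ≤ |t|/2 ≤ 2p − 1.

Case 1 (vxy inside A₁B₁): t = a^(p−j) b^(p−l) a^p b^p with j + l = |vy|. The second half of t has length < 2p, so it is a suffix of the trailing a^p b^p and ends in b; the first half is a^(p−j) b^(p−l) a^((j+l)/2), which ends in a because (j+l)/2 ≥ 1. The halves differ, so t ∉ L.

Case 2 (vxy inside B₁A₂, straddling the middle): t = a^p b^(p−j) a^(p−l) b^p with j + l = |vy|. If t = ww, then w is a prefix of t of length ≥ p, so w begins with a^p; and w is a suffix of t of length ≥ p, so w ends with b^p. That forces |w| ≥ 2p, contradicting |w| = |t|/2 ≤ 2p − 1. So t ∉ L.

Case 3 (vxy inside A₂B₂): t = a^p b^p a^(p−j) b^(p−l) with j + l = |vy|. The first half of t is a prefix of a^p b^p, so it begins with a; the second half is b^((j+l)/2) a^(p−j) b^(p−l), which begins with b. The halves differ, so t ∉ L.

In every case uv⁰xy⁰z = uxz ∉ L.

This contradicts the CFL pumping lemma, which requires uv^i xy^i z ∈ L for all i ≥ 0.
Hence L = {ww : w ∈ {a,b}*} is not context-free. ∎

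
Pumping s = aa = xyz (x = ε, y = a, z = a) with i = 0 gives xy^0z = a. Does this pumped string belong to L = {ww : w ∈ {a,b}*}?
No

xy⁰z = ε · ε · a = a.
a has odd length 1, so it cannot be written as ww and is not in L.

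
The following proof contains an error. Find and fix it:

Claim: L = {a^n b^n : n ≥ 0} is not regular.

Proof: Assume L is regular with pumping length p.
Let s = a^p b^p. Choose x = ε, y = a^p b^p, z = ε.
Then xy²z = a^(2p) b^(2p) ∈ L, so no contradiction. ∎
Error: The decomposition violates |xy| ≤ p. With y = a^p b^p, |xy| = |y| = 2p > p. (The proof also miscomputes xy²z, which would be a^p b^p a^p b^p rather than a^(2p) b^(2p), and it wrongly treats one harmless decomposition as settling the matter — the prover does not get to choose the decomposition.)

Correction: The pumping lemma requires |xy| ≤ p, and the argument must handle every decomposition satisfying |xy| ≤ p, |y| ≥ 1. Since s starts with p a's, any such y consists only of a's, say y = a^k with k ≥ 1. Then xy²z = a^(p+k) b^p has unequal numbers of a's and b's, so xy²z ∉ L — the required contradiction.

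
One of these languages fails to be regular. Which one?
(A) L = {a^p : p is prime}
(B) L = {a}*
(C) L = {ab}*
(A) {a^p : p is prime}

(A) L = {a^p : p is prime} is NOT regular.

The pumping lemma can be used to prove this:
After pumping, the length becomes composite

The other languages are regular because they can be recognized by finite automata.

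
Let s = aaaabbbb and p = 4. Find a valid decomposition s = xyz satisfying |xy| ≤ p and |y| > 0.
x = '', y = 'aaa', z = 'abbbb'

For s = aaaabbbb and p = 4, one valid decomposition is:
- x = '' (length 0)
- y = 'aaa' (length 3)
- z = 'abbbb' (length 5)

Verification:
- xyz = '' + 'aaa' + 'abbbb' = aaaabbbb ✓
- |xy| = 3 ≤ 4 ✓
- |y| = 3 > 0 ✓

All pumping lemma constraints are satisfied.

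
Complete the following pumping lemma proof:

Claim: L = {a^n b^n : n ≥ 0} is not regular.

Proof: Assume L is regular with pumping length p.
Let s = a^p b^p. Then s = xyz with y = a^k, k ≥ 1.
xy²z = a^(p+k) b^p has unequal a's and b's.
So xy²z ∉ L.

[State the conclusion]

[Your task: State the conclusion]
This contradicts the pumping lemma for regular languages,
which guarantees xy^i z ∈ L for all i ≥ 0.

Since our assumption that L is regular leads to a contradiction,
we conclude that L = {a^n b^n : n ≥ 0} is NOT regular. ∎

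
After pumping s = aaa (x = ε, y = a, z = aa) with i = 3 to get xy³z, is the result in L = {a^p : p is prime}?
Yes

xy³z = ε · aaa · aa = aaaaa.
aaaaa has length 5, which is prime, so it is in L.
(A single pumped string landing in L is not a contradiction by itself; a non-regularity proof needs some i for which xy^i z ∉ L, for every admissible decomposition.)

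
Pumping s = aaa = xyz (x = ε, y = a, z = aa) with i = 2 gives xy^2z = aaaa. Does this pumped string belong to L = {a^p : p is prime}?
No

xy²z = ε · aa · aa = aaaa.
aaaa has length 4 = 2 × 2, which is not prime, so it is not in L.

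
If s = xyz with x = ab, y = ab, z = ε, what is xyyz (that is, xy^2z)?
ababab

Given x = 'ab', y = 'ab', z = '' and i = 2:

xy^2z = x + y·y·...·y (2 times) + z
       = 'ab' + 'ab'^2 + ''
       = 'ab' + 'abab' + ''
       = 'ababab'

The pumped string is 'ababab' with length 6.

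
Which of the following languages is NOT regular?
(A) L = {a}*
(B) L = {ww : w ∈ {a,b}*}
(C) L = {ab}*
(B) {ww : w ∈ {a,b}*}

(B) L = {ww : w ∈ {a,b}*} is NOT regular.

The pumping lemma can be used to prove this:
After pumping, the two halves no longer match

The other languages are regular because they can be recognized by finite automata.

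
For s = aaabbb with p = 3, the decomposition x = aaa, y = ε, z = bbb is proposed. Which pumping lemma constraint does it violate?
Violated: |y| > 0

The decomposition x = aaa, y = ε, z = bbb for s = aaabbb with p = 3
violates the constraint: |y| > 0

|y| = 0, but the pumping lemma requires |y| > 0 (y must be non-empty).

Pumping lemma constraints:
1. xyz = s (decomposition is valid)
2. |xy| ≤ p
3. |y| > 0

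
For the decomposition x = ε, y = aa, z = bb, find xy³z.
aaaaaabb

Given x = '', y = 'aa', z = 'bb' and i = 3:

xy^3z = x + y·y·...·y (3 times) + z
       = '' + 'aa'^3 + 'bb'
       = '' + 'aaaaaa' + 'bb'
       = 'aaaaaabb'

The pumped string is 'aaaaaabb' with length 8.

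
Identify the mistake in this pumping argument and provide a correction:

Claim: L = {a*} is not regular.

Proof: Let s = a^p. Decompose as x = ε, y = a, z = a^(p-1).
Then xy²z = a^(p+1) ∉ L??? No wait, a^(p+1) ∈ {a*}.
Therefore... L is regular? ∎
Error: The proof attempts to show a*  is not regular, but a* IS regular!

Correction: a* is a regular language (recognized by a simple DFA with one accepting state and self-loop on 'a'). The pumping lemma can only prove non-regularity, not regularity. For regular languages, pumping always works.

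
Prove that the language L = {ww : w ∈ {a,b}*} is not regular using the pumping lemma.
Assume for contradiction that L is regular, and let p ≥ 1 be the pumping length given by the pumping lemma.
Choose s = a^p b a^p b. Then s ∈ L (take w = a^p b) and |s| = 2p + 2 ≥ p.
By the pumping lemma, s = xyz for some x, y, z with |xy| ≤ p, |y| ≥ 1, and xy^i z ∈ L for every i ≥ 0.
Since |xy| ≤ p and the first p symbols of s are all a's, y = a^k for some k with 1 ≤ k ≤ p.

Take i = 2: t = xy²z = a^(p + k) b a^p b.
Suppose t = uu for some string u. The string t contains exactly two b's and ends in b, so u contains exactly one b and ends in b; hence u = a^j b for some j, and uu = a^j b a^j b. Comparing with t = a^(p + k) b a^p b forces j = p + k (first block) and j = p (second block), which is impossible since k ≥ 1. So t ∉ L.

This contradicts the pumping lemma, which requires xy^i z ∈ L for all i ≥ 0.
Hence L = {ww : w ∈ {a,b}*} is not regular. ∎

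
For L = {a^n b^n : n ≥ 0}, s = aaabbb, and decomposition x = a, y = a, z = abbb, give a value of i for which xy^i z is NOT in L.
i = 3

xy³z = a · aaa · abbb = aaaaabbb; aaaaabbb has 5 a's and 3 b's; 5 ≠ 3, so it is not in L.
(Other choices also work, e.g. i = 0, 2; only i = 1 is guaranteed to stay in L since xy¹z = s.)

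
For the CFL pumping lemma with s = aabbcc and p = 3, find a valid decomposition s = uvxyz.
u='aa', v='b', x='b', y='c', z='c'

For s = aabbcc with pumping length p = 3:

One valid decomposition:
- u = 'aa'
- v = 'b'
- x = 'b'
- y = 'c'
- z = 'c'

Verification:
- uvxyz = 'aa' + 'b' + 'b' + 'c' + 'c' = aabbcc ✓
- |vxy| = |'bbc'| = 3 ≤ 3 ✓
- |vy| = |'bc'| = 2 > 0 ✓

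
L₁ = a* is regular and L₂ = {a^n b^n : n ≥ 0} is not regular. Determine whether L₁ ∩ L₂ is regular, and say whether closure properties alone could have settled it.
Yes — L₁ ∩ L₂ is regular.

A string of a* contains no b's, and the only string of {a^n b^n} with no b's is ε (n = 0). So L₁ ∩ L₂ = {ε}, a finite language, which is regular.

Note that the bare facts "L₁ regular, L₂ non-regular" do not settle the question by themselves: the closure of regular languages under ∪, ∩, complement and difference applies only when BOTH operands are regular. With a non-regular operand the result can come out regular or non-regular depending on the specific languages, so one has to work out L₁ ∩ L₂ for this particular pair, as above.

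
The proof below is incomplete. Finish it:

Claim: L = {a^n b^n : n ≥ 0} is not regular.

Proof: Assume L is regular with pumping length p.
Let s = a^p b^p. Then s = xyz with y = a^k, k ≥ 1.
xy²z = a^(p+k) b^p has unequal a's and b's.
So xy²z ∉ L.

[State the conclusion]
This contradicts the pumping lemma for regular languages,
which guarantees xy^i z ∈ L for all i ≥ 0.

Since our assumption that L is regular leads to a contradiction,
we conclude that L = {a^n b^n : n ≥ 0} is NOT regular. ∎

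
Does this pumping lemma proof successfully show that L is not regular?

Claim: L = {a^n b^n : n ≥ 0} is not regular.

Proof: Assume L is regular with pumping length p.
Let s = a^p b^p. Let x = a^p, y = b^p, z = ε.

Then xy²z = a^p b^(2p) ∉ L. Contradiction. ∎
The proof is INCORRECT.

Error: The decomposition violates |xy| ≤ p.
With x = a^p and y = b^p, we have |xy| = 2p > p.
The pumping lemma requires |xy| ≤ p, so y must be within the first p characters.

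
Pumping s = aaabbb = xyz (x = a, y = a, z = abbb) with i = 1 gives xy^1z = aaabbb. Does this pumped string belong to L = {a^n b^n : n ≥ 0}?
Yes

xy¹z = a · a · abbb = aaabbb.
aaabbb = a^3 b^3 has equal counts (3 = 3), so it is in L.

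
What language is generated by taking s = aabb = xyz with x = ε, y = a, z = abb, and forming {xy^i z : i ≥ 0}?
{xy^i z : i ≥ 0} = {a^(i+1) b^2 : i ≥ 0} = {abb, aabb, aaabb, ...}

With x = ε, y = a, z = abb: Starting with aabb and pumping the first 'a' (z = abb keeps the second 'a'), we get strings with i+1 a's followed by 2 b's for i = 0, 1, 2, ...; note bb is not produced because z always contributes one a.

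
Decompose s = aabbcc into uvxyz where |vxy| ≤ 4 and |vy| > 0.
u='a', v='a', x='bb', y='c', z='c'

For s = aabbcc with pumping length p = 4:

One valid decomposition:
- u = 'a'
- v = 'a'
- x = 'bb'
- y = 'c'
- z = 'c'

Verification:
- uvxyz = 'a' + 'a' + 'bb' + 'c' + 'c' = aabbcc ✓
- |vxy| = |'abbc'| = 4 ≤ 4 ✓
- |vy| = |'ac'| = 2 > 0 ✓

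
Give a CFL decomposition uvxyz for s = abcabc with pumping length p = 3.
u='ab', v='c', x='a', y='b', z='c'

For s = abcabc with pumping length p = 3:

One valid decomposition:
- u = 'ab'
- v = 'c'
- x = 'a'
- y = 'b'
- z = 'c'

Verification:
- uvxyz = 'ab' + 'c' + 'a' + 'b' + 'c' = abcabc ✓
- |vxy| = |'cab'| = 3 ≤ 3 ✓
- |vy| = |'cb'| = 2 > 0 ✓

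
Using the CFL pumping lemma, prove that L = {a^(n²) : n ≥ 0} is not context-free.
Assume for contradiction that L is context-free, and let p ≥ 1 be the pumping length given by the pumping lemma for CFLs.
Choose s = a^(p²). Then s ∈ L and |s| = p² ≥ p.
By the CFL pumping lemma, s = uvxyz for some u, v, x, y, z with |vxy| ≤ p, |vy| ≥ 1, and uv^i xy^i z ∈ L for every i ≥ 0.
All symbols are a's, so only lengths matter: let k = |vy|, with 1 ≤ k ≤ |vxy| ≤ p.

Take i = 2: |uv²xy²z| = p² + k, and p² < p² + k ≤ p² + p < (p + 1)².
So the length lies strictly between consecutive squares and is not a perfect square; uv²xy²z ∉ L.

This contradicts the CFL pumping lemma, which requires uv^i xy^i z ∈ L for all i ≥ 0.
Hence L = {a^(n²) : n ≥ 0} is not context-free. ∎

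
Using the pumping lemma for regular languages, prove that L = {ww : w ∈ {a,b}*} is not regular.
Assume for contradiction that L is regular, and let p ≥ 1 be the pumping length given by the pumping lemma.
Choose s = a^p b a^p b. Then s ∈ L (take w = a^p b) and |s| = 2p + 2 ≥ p.
By the pumping lemma, s = xyz for some x, y, z with |xy| ≤ p, |y| ≥ 1, and xy^i z ∈ L for every i ≥ 0.
Since |xy| ≤ p and the first p symbols of s are all a's, y = a^k for some k with 1 ≤ k ≤ p.

Take i = 2: t = xy²z = a^(p + k) b a^p b.
Suppose t = uu for some string u. The string t contains exactly two b's and ends in b, so u contains exactly one b and ends in b; hence u = a^j b for some j, and uu = a^j b a^j b. Comparing with t = a^(p + k) b a^p b forces j = p + k (first block) and j = p (second block), which is impossible since k ≥ 1. So t ∉ L.

This contradicts the pumping lemma, which requires xy^i z ∈ L for all i ≥ 0.
Hence L = {ww : w ∈ {a,b}*} is not regular. ∎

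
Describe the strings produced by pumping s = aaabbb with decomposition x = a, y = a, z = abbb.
{xy^i z : i ≥ 0} = {a^(2+i) b^3 : i ≥ 0} = {aabbb, aaabbb, aaaabbb, ...}

With x = a, y = a, z = abbb: Starting with aaabbb and pumping the second 'a', we get strings with 2+i a's followed by 3 b's for i = 0, 1, 2, ...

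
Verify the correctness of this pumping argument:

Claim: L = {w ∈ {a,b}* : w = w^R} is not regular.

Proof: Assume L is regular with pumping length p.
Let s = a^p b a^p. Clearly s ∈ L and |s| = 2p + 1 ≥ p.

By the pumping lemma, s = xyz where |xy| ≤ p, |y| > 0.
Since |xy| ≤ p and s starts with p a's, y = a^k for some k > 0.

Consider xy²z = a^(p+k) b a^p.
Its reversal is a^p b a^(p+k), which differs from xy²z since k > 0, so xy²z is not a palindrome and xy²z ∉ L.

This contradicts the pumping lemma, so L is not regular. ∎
The proof is correct.

This proof is valid because:
1. s = a^p b a^p is in L and is chosen in terms of p, so |s| ≥ p holds for every p
2. The decomposition analysis is correct: |xy| ≤ p forces y to lie inside the leading a's
3. The contradiction is valid: a^(p+k) b a^p has more a's before the b than after it, so it is not a palindrome
4. The conclusion follows logically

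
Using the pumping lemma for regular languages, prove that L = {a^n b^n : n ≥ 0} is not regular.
Assume for contradiction that L is regular, and let p ≥ 1 be the pumping length given by the pumping lemma.
Choose s = a^p b^p. Then s ∈ L and |s| = 2p ≥ p.
By the pumping lemma, s = xyz for some x, y, z with |xy| ≤ p, |y| ≥ 1, and xy^i z ∈ L for every i ≥ 0.
Since |xy| ≤ p and the first p symbols of s are all a's, we must have y = a^k for some k with 1 ≤ k ≤ p.

Take i = 2: xy²z = a^(p + k) b^p.
This string has p + k a's but p b's, and p + k > p because k ≥ 1. So xy²z ∉ L.

This contradicts the pumping lemma, which requires xy^i z ∈ L for all i ≥ 0.
Hence L = {a^n b^n : n ≥ 0} is not regular. ∎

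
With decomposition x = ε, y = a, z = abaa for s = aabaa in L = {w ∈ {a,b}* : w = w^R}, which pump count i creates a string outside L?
i = 2

xy²z = ε · aa · abaa = aaabaa; aaabaa reversed is aabaaa ≠ aaabaa, so it is not a palindrome and is not in L.
(Other choices also work, e.g. i = 0, 3; only i = 1 is guaranteed to stay in L since xy¹z = s.)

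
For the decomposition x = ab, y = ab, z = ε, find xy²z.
ababab

Given x = 'ab', y = 'ab', z = '' and i = 2:

xy^2z = x + y·y·...·y (2 times) + z
       = 'ab' + 'ab'^2 + ''
       = 'ab' + 'abab' + ''
       = 'ababab'

The pumped string is 'ababab' with length 6.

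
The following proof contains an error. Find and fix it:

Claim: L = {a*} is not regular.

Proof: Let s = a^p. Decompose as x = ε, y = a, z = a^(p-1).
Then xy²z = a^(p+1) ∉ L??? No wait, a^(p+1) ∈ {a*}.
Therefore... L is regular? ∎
Error: The proof attempts to show a*  is not regular, but a* IS regular!

Correction: a* is a regular language (recognized by a simple DFA with one accepting state and self-loop on 'a'). The pumping lemma can only prove non-regularity, not regularity. For regular languages, pumping always works.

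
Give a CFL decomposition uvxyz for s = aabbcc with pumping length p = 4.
u='a', v='a', x='bb', y='c', z='c'

For s = aabbcc with pumping length p = 4:

One valid decomposition:
- u = 'a'
- v = 'a'
- x = 'bb'
- y = 'c'
- z = 'c'

Verification:
- uvxyz = 'a' + 'a' + 'bb' + 'c' + 'c' = aabbcc ✓
- |vxy| = |'abbc'| = 4 ≤ 4 ✓
- |vy| = |'ac'| = 2 > 0 ✓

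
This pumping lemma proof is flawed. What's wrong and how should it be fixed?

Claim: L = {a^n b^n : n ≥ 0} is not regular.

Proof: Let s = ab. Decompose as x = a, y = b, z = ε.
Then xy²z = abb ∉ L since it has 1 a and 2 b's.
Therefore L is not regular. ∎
Error: The string s = ab might be shorter than the pumping length p.

Correction: Choose s = a^p b^p to ensure |s| ≥ p. Also, the decomposition is wrong: with |xy| ≤ p, y cannot include b's when s starts with p a's.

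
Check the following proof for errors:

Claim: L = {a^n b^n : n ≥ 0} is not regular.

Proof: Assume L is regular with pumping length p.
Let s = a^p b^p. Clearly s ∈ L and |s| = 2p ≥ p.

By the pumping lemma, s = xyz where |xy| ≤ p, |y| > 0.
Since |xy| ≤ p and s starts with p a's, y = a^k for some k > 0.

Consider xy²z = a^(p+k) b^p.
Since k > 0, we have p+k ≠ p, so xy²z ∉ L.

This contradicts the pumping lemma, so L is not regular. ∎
The proof is correct.

This proof is valid because:
1. The string s = a^p b^p is correctly in L
2. The decomposition analysis is correct: y must consist only of a's
3. The contradiction is valid: pumping increases a's but not b's
4. The conclusion follows logically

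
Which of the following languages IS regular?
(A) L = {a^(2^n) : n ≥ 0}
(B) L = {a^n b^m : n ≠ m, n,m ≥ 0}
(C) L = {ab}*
(C) {ab}*

(C) L = {ab}* is regular.

This can be recognized by a finite automaton (DFA/NFA).
Regular expressions like {ab}* define regular languages.

The other choices are not regular:
- {a^(2^n) : n ≥ 0}: After pumping, length is no longer a power of 2
- {a^n b^m : n ≠ m, n,m ≥ 0}: After pumping a's, we can make n = m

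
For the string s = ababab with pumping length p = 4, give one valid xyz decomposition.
x = 'a', y = 'bab', z = 'ab'

For s = ababab and p = 4, one valid decomposition is:
- x = 'a' (length 1)
- y = 'bab' (length 3)
- z = 'ab' (length 2)

Verification:
- xyz = 'a' + 'bab' + 'ab' = ababab ✓
- |xy| = 4 ≤ 4 ✓
- |y| = 3 > 0 ✓

All pumping lemma constraints are satisfied.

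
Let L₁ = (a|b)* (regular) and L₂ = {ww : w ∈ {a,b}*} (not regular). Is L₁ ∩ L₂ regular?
No — L₁ ∩ L₂ is not regular.

(a|b)* is all strings over {a,b}, so L₁ ∩ L₂ = {ww : w ∈ {a,b}*} = L₂ itself, which is not regular (pump s = a^p b a^p b).

Note that the bare facts "L₁ regular, L₂ non-regular" do not settle the question by themselves: the closure of regular languages under ∪, ∩, complement and difference applies only when BOTH operands are regular. With a non-regular operand the result can come out regular or non-regular depending on the specific languages, so one has to work out L₁ ∩ L₂ for this particular pair, as above.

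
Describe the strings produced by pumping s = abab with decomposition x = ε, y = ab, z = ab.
{xy^i z : i ≥ 0} = {(ab)^(i+1) : i ≥ 0} = {ab, abab, ababab, ...}

With x = ε, y = ab, z = ab: Pumping 'ab' gives strings of alternating a's and b's.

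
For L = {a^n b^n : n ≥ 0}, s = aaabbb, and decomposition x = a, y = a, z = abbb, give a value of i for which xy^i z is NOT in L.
i = 2

xy²z = a · aa · abbb = aaaabbb; aaaabbb has 4 a's and 3 b's; 4 ≠ 3, so it is not in L.
(Other choices also work, e.g. i = 0, 3; only i = 1 is guaranteed to stay in L since xy¹z = s.)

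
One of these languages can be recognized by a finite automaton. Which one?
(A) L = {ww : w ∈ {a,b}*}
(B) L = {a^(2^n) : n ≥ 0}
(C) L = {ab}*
(C) {ab}*

(C) L = {ab}* is regular.

This can be recognized by a finite automaton (DFA/NFA).
Regular expressions like {ab}* define regular languages.

The other choices are not regular:
- {a^(2^n) : n ≥ 0}: After pumping, length is no longer a power of 2
- {ww : w ∈ {a,b}*}: After pumping, the two halves no longer match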